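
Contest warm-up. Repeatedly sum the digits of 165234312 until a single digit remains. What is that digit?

9

1+6+5+2+3+4+3+1+2 = 27
2+7 = 9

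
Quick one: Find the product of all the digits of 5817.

280

5×8×1×7 = 280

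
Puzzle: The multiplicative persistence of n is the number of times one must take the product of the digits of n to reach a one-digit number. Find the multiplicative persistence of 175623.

2

175623 → 1260 → 0 (2 steps)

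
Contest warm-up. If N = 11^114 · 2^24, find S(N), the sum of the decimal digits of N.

595

11^114 · 2^24 = 877982791851705699723028208232227339537852081703943796058560674707141832989077963318168035635397033868693074924379683271213056
Sum of its 126 digits: 595.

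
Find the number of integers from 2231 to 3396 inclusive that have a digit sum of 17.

90

The integers in [2231, 3396] that have a digit sum of 17: 2249, 2258, 2267, 2276, 2285, 2294, …, 3383, 3392.
90 qualify.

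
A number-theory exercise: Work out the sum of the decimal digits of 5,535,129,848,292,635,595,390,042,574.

5+5+3+5+1+2+9+8+4+8+2+9+2+6+3+5+5+9+5+3+9+0+0+4+2+5+7+4 = 130

130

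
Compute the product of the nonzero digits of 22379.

756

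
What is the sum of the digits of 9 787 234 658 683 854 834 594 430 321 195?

9+7+8+7+2+3+4+6+5+8+6+8+3+8+5+4+8+3+4+5+9+4+4+3+0+3+2+1+1+9+5 = 154

154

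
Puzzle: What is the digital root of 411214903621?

7

4+1+1+2+1+4+9+0+3+6+2+1 = 34
3+4 = 7
(Equivalently, 411214903621 mod 9 = 7.)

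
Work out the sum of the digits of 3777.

3+7+7+7 = 24

24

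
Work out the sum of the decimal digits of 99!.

648

99! = 933262154439441526816992388562667004907159682643816214685929638952175999932299156089414639761565182862536979208272237582511852109168640000000000000000000000
Sum of its 156 digits: 648.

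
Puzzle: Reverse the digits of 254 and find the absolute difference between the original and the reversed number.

198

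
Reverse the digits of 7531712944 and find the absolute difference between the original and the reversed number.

3039541587

Reverse of 7531712944 is 4492171357.
|7531712944 − 4492171357| = 3039541587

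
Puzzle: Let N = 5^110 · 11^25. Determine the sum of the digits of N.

5^110 · 11^25 = 8346753846000808579220816265834185348021629339310885999631928026942784271113850991241633892059326171875
Sum of its 103 digits: 464.

464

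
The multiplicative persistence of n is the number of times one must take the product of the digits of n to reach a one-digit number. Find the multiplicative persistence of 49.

49 → 36 → 18 → 8 (3 steps)

3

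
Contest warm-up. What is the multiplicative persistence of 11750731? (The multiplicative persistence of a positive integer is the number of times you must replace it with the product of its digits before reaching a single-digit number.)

11750731 → 0 (1 step)

1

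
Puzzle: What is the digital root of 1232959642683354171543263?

1+2+3+2+9+5+9+6+4+2+6+8+3+3+5+4+1+7+1+5+4+3+2+6+3 = 104
1+0+4 = 5

5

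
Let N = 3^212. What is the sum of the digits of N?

432

3^212 = 141158163862183763292171284564016760661754655311572624335224092241585052457078933432718798844642935441
Sum of its 102 digits: 432.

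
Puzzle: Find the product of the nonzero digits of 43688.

4608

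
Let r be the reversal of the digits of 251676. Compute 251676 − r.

-424476

Reverse of 251676 is 676152.
251676 − 676152 = -424476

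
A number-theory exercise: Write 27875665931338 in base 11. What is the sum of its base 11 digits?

68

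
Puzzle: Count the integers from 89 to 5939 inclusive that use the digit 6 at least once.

1593

The integers in [89, 5939] that use the digit 6 at least once: 96, 106, 116, 126, 136, 146, …, 5926, 5936.
1593 qualify.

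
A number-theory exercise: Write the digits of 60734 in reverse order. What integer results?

Reversing 60734 gives 43706.

43706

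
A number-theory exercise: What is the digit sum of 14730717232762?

1+4+7+3+0+7+1+7+2+3+2+7+6+2 = 52

52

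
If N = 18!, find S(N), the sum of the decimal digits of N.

54

18! = 6402373705728000
Sum of its 16 digits: 54.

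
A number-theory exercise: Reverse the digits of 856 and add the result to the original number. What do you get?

Reverse of 856 is 658.
856 + 658 = 1514

1514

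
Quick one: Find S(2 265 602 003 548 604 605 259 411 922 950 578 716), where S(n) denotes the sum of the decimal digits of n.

147

2+2+6+5+6+0+2+0+0+3+5+4+8+6+0+4+6+0+5+2+5+9+4+1+1+9+2+2+9+5+0+5+7+8+7+1+6 = 147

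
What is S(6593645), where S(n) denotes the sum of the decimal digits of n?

6+5+9+3+6+4+5 = 38

38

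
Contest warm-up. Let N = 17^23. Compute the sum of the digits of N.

17^23 = 19967568900859523802559065713
Sum of its 29 digits: 143.

143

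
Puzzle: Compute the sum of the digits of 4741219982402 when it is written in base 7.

4741219982402 in base 7 is 666353564622341.
Digit sum: 6+6+6+3+5+3+5+6+4+6+2+2+3+4+1 = 62.

62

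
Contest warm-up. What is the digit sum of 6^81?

6^81 = 1072139461476102327188594863736626789369714638009610458844102656
Sum of its 64 digits: 288.

288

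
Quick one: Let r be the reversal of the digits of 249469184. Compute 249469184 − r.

Reverse of 249469184 is 481964942.
249469184 − 481964942 = -232495758

-232495758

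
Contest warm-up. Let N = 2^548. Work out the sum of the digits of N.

2^548 = 921377545122446619199598286374089084696513969828232526459034741270904336521520715841339532514076847544303802497745079321233052888165232576308943909041185557531590656
Sum of its 165 digits: 733.

733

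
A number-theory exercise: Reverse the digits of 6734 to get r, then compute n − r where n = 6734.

2358

Reverse of 6734 is 4376.
6734 − 4376 = 2358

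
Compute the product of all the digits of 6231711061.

6×2×3×1×7×1×1×0×6×1 = 0

0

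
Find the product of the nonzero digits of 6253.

6×2×5×3 = 180

180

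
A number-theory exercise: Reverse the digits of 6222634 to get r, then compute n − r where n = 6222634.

Reverse of 6222634 is 4362226.
6222634 − 4362226 = 1860408

1860408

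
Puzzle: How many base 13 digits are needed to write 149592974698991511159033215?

149592974698991511159033215 in base 13 is 377634800A582262305C66A4, which has 24 digits.

24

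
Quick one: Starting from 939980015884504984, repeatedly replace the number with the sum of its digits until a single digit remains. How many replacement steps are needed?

3

939980015884504984 → 94 → 13 → 4 (3 steps)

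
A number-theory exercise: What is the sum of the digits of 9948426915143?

65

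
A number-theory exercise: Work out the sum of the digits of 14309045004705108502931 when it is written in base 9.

91

14309045004705108502931 in base 9 is 154685434202842422750058.
Digit sum: 1+5+4+6+8+5+4+3+4+2+0+2+8+4+2+4+2+2+7+5+0+0+5+8 = 91.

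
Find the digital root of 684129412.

1

6+8+4+1+2+9+4+1+2 = 37
3+7 = 10
1+0 = 1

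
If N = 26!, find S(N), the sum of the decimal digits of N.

26! = 403291461126605635584000000
Sum of its 27 digits: 81.

81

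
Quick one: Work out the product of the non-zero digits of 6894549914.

11197440

6×8×9×4×5×4×9×9×1×4 = 11197440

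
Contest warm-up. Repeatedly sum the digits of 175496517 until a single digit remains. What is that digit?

9

1+7+5+4+9+6+5+1+7 = 45
4+5 = 9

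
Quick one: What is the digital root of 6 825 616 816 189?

6+8+2+5+6+1+6+8+1+6+1+8+9 = 67
6+7 = 13
1+3 = 4
(Equivalently, 6 825 616 816 189 mod 9 = 4.)

4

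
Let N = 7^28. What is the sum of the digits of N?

7^28 = 459986536544739960976801
Sum of its 24 digits: 133.

133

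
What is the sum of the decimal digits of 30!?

117

30! = 265252859812191058636308480000000
Sum of its 33 digits: 117.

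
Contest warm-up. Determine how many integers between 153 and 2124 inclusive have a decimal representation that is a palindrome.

96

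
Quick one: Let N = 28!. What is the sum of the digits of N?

90

28! = 304888344611713860501504000000
Sum of its 30 digits: 90.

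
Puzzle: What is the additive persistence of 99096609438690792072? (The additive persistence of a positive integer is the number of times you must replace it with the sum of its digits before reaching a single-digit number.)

99096609438690792072 → 105 → 6 (2 steps)

2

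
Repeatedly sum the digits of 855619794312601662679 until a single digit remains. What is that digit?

4

8+5+5+6+1+9+7+9+4+3+1+2+6+0+1+6+6+2+6+7+9 = 103
1+0+3 = 4
(Equivalently, 855619794312601662679 mod 9 = 4.)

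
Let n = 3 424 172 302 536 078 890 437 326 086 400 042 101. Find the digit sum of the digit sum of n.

First digit sum: 125.
1+2+5 = 8.

8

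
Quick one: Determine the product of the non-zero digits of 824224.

1024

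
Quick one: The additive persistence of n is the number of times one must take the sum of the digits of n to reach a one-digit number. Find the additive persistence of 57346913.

3

57346913 → 38 → 11 → 2 (3 steps)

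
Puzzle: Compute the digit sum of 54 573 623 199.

54

5+4+5+7+3+6+2+3+1+9+9 = 54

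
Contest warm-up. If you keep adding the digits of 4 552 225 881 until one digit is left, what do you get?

6

4+5+5+2+2+2+5+8+8+1 = 42
4+2 = 6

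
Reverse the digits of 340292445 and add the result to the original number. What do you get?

884584488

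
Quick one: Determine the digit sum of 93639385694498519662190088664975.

9+3+6+3+9+3+8+5+6+9+4+4+9+8+5+1+9+6+6+2+1+9+0+0+8+8+6+6+4+9+7+5 = 178

178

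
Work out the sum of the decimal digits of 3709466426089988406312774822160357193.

3+7+0+9+4+6+6+4+2+6+0+8+9+9+8+8+4+0+6+3+1+2+7+7+4+8+2+2+1+6+0+3+5+7+1+9+3 = 170

170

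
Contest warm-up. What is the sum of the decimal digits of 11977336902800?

1+1+9+7+7+3+3+6+9+0+2+8+0+0 = 56

56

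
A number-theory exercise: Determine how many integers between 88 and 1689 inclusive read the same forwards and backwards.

The integers in [88, 1689] that read the same forwards and backwards: 88, 99, 101, 111, 121, 131, …, 1551, 1661.
99 qualify.

99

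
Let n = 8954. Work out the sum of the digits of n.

8+9+5+4 = 26

26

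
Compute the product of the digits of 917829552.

453600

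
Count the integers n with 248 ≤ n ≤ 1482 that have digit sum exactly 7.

41

The integers in [248, 1482] that have digit sum exactly 7: 250, 304, 313, 322, 331, 340, …, 1411, 1420.
41 qualify.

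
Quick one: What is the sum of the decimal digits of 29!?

126

29! = 8841761993739701954543616000000
Sum of its 31 digits: 126.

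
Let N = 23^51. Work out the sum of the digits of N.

341

23^51 = 2806206568815996453517295598842263495093850076703159313599472092894727
Sum of its 70 digits: 341.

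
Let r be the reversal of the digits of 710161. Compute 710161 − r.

549144

Reverse of 710161 is 161017.
710161 − 161017 = 549144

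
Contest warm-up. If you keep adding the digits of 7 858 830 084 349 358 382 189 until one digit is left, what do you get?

7+8+5+8+8+3+0+0+8+4+3+4+9+3+5+8+3+8+2+1+8+9 = 114
1+1+4 = 6

6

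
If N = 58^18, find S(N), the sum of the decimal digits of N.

58^18 = 55170114352623680311867516125184
Sum of its 32 digits: 118.

118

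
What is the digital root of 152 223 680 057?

1+5+2+2+2+3+6+8+0+0+5+7 = 41
4+1 = 5

5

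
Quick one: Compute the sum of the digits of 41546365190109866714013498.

4+1+5+4+6+3+6+5+1+9+0+1+0+9+8+6+6+7+1+4+0+1+3+4+9+8 = 111

111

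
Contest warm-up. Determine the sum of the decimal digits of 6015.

6+0+1+5 = 12

12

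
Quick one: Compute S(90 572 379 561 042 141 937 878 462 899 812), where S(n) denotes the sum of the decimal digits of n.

157

9+0+5+7+2+3+7+9+5+6+1+0+4+2+1+4+1+9+3+7+8+7+8+4+6+2+8+9+9+8+1+2 = 157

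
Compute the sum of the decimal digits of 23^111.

23^111 = 14183708525438123863415813843941484832244165610445698528364552777038338914163804399542415764063861458621461135812375854115148666837185816169003740965927
Sum of its 152 digits: 674.

674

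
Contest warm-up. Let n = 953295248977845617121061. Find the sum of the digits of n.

9+5+3+2+9+5+2+4+8+9+7+7+8+4+5+6+1+7+1+2+1+0+6+1 = 112

112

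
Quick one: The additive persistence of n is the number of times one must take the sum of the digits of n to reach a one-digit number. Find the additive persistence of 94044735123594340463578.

2

94044735123594340463578 → 100 → 1 (2 steps)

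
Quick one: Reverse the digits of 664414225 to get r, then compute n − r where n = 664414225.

141999759

Reverse of 664414225 is 522414466.
664414225 − 522414466 = 141999759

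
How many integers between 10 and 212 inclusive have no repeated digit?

162

The integers in [10, 212] that have no repeated digit: 10, 12, 13, 14, 15, 16, …, 209, 210.
162 qualify.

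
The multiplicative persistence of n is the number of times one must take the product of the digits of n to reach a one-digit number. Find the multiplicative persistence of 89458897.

2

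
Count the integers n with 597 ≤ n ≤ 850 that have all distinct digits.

187

The integers in [597, 850] that have all distinct digits: 597, 598, 601, 602, 603, 604, …, 849, 850.
187 qualify.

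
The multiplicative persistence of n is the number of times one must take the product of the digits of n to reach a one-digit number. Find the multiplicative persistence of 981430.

1

981430 → 0 (1 step)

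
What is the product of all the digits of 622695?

6×2×2×6×9×5 = 6480

6480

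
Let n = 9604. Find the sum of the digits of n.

19

9+6+0+4 = 19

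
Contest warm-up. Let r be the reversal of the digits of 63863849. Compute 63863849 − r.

Reverse of 63863849 is 94836836.
63863849 − 94836836 = -30972987

-30972987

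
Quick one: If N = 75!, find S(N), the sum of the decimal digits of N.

75! = 24809140811395398091946477116594033660926243886570122837795894512655842677572867409443815424000000000000000000
Sum of its 110 digits: 432.

432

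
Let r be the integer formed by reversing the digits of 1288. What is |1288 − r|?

7533

Reverse of 1288 is 8821.
|1288 − 8821| = 7533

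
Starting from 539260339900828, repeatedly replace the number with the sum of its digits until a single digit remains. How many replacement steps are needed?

3

539260339900828 → 67 → 13 → 4 (3 steps)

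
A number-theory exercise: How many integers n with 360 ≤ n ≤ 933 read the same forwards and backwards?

57

The integers in [360, 933] that read the same forwards and backwards: 363, 373, 383, 393, 404, 414, …, 919, 929.
57 qualify.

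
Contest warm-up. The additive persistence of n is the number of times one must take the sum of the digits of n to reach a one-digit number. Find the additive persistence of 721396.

721396 → 28 → 10 → 1 (3 steps)

3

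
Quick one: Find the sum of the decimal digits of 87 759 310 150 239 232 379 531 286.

111

8+7+7+5+9+3+1+0+1+5+0+2+3+9+2+3+2+3+7+9+5+3+1+2+8+6 = 111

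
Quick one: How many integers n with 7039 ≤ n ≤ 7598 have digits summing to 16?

The integers in [7039, 7598] that have digits summing to 16: 7045, 7054, 7063, 7072, 7081, 7090, …, 7531, 7540.
41 qualify.

41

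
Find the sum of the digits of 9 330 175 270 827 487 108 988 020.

109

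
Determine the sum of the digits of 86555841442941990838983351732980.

8+6+5+5+5+8+4+1+4+4+2+9+4+1+9+9+0+8+3+8+9+8+3+3+5+1+7+3+2+9+8+0 = 161

161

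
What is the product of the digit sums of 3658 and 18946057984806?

S(3658) = 3+6+5+8 = 22.
S(18946057984806) = 1+8+9+4+6+0+5+7+9+8+4+8+0+6 = 75.
22 · 75 = 1650.

1650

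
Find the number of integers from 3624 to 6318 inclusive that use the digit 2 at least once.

752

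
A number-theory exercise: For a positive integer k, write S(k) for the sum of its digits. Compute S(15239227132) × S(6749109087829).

S(15239227132) = 1+5+2+3+9+2+2+7+1+3+2 = 37.
S(6749109087829) = 6+7+4+9+1+0+9+0+8+7+8+2+9 = 70.
37 · 70 = 2590.

2590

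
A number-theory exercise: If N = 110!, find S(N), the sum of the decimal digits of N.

657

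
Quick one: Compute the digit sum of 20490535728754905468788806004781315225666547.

2+0+4+9+0+5+3+5+7+2+8+7+5+4+9+0+5+4+6+8+7+8+8+8+0+6+0+0+4+7+8+1+3+1+5+2+2+5+6+6+6+5+4+7 = 202

202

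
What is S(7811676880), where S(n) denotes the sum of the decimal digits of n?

52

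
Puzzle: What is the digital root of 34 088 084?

8

3+4+0+8+8+0+8+4 = 35
3+5 = 8
(Equivalently, 34 088 084 mod 9 = 8.)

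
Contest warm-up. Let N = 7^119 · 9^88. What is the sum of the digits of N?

855

7^119 · 9^88 = 34674291217591829815958557720697279610638611519751571729628885746707300776079511632978000024727269300747935706891662806380393074119608477269214300919917604202465514659819334639859179703
Sum of its 185 digits: 855.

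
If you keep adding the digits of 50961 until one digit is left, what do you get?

3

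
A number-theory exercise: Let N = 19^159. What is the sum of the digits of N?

919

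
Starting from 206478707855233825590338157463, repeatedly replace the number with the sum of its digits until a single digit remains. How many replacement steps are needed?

206478707855233825590338157463 → 136 → 10 → 1 (3 steps)

3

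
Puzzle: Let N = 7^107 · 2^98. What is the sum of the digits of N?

7^107 · 2^98 = 844169888042435068557505668849427668582166213793656438925104700780402022138789619849749066576868207071179897931449761792
Sum of its 120 digits: 592.

592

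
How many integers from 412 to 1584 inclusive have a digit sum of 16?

The integers in [412, 1584] that have a digit sum of 16: 439, 448, 457, 466, 475, 484, …, 1573, 1582.
89 qualify.

89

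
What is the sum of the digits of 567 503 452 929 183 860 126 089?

5+6+7+5+0+3+4+5+2+9+2+9+1+8+3+8+6+0+1+2+6+0+8+9 = 109

109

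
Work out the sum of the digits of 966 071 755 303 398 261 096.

9+6+6+0+7+1+7+5+5+3+0+3+3+9+8+2+6+1+0+9+6 = 96

96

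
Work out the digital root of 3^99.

The digital root of n equals n mod 9 (or 9 when 9 | n), so we need 3^99 mod 9.
3^99 ≡ 0 (mod 9), so the digital root is 9.

9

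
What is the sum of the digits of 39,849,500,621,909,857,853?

3+9+8+4+9+5+0+0+6+2+1+9+0+9+8+5+7+8+5+3 = 101

101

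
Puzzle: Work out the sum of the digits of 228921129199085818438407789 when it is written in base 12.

228921129199085818438407789 in base 12 is 2A67BAAB473721776BB78B039.
Digit sum: 2+10+6+7+11+10+10+11+4+7+3+7+2+1+7+7+6+11+11+7+8+11+0+3+9 = 171.

171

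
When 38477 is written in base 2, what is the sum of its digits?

38477 in base 2 is 1001011001001101.
Digit sum: 1+0+0+1+0+1+1+0+0+1+0+0+1+1+0+1 = 8.

8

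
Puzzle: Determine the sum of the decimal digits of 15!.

45

15! = 1307674368000
Sum of its 13 digits: 45.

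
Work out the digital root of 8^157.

8

The digital root of n equals n mod 9 (or 9 when 9 | n), so we need 8^157 mod 9.
8^157 ≡ 8 (mod 9), so the digital root is 8.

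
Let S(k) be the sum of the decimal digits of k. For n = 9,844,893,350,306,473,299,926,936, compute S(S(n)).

5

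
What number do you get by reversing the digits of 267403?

304762

Reversing 267403 gives 304762.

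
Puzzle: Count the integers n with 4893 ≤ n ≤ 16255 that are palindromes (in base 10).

The integers in [4893, 16255] that are palindromes (in base 10): 4994, 5005, 5115, 5225, 5335, 5445, …, 16061, 16161.
113 qualify.

113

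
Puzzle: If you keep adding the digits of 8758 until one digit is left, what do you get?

8+7+5+8 = 28
2+8 = 10
1+0 = 1
(Equivalently, 8758 mod 9 = 1.)

1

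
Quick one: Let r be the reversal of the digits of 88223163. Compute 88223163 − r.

52090875

Reverse of 88223163 is 36132288.
88223163 − 36132288 = 52090875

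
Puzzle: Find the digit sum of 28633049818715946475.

2+8+6+3+3+0+4+9+8+1+8+7+1+5+9+4+6+4+7+5 = 100

100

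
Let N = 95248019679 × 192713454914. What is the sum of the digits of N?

102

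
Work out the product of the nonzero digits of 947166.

9072

9×4×7×1×6×6 = 9072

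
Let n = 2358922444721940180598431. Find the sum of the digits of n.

105

2+3+5+8+9+2+2+4+4+4+7+2+1+9+4+0+1+8+0+5+9+8+4+3+1 = 105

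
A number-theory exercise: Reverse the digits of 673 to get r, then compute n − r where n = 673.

297

Reverse of 673 is 376.
673 − 376 = 297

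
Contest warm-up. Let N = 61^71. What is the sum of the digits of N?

61^71 = 5733479786920347123820511086305011757484527073111739444789387582664174149715984002593211088422540020968879999758531316126430261
Sum of its 127 digits: 553.

553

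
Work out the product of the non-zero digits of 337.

3×3×7 = 63

63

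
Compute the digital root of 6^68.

The digital root of n equals n mod 9 (or 9 when 9 | n), so we need 6^68 mod 9.
6^68 ≡ 0 (mod 9), so the digital root is 9.

9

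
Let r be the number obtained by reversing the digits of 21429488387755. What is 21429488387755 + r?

77207876880167

Reverse of 21429488387755 is 55778388492412.
21429488387755 + 55778388492412 = 77207876880167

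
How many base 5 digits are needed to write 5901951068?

14

5901951068 in base 5 is 44041344413233, which has 14 digits.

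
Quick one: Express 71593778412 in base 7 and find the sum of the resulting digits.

36

71593778412 in base 7 is 5113106034642.
Digit sum: 5+1+1+3+1+0+6+0+3+4+6+4+2 = 36.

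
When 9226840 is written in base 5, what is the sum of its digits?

9226840 in base 5 is 4330224330.
Digit sum: 4+3+3+0+2+2+4+3+3+0 = 24.

24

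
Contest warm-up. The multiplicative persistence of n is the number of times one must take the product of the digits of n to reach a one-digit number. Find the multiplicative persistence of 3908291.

1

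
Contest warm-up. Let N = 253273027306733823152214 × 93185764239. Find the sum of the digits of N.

253273027306733823152214 × 93185764239 = 23601440610703107181389333614875146
Sum of its 35 digits: 126.

126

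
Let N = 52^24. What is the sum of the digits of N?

208

52^24 = 152784834199652075368661148843397208866816
Sum of its 42 digits: 208.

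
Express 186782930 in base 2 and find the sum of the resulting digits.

186782930 in base 2 is 1011001000100001010011010010.
Digit sum: 1+0+1+1+0+0+1+0+0+0+1+0+0+0+0+1+0+1+0+0+1+1+0+1+0+0+1+0 = 11.

11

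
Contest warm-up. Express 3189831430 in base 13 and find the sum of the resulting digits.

58

3189831430 in base 13 is 3BAB1B326.
Digit sum: 3+11+10+11+1+11+3+2+6 = 58.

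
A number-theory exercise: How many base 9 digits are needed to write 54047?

5

54047 in base 9 is 82122, which has 5 digits.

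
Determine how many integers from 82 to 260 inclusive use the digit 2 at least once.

The integers in [82, 260] that use the digit 2 at least once: 82, 92, 102, 112, 120, 121, …, 259, 260.
82 qualify.

82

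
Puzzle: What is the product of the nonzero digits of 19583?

1080

1×9×5×8×3 = 1080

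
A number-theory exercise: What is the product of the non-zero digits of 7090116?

378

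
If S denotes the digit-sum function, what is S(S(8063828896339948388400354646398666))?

First digit sum: 183.
1+8+3 = 12.

12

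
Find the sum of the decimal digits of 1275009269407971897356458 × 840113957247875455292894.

194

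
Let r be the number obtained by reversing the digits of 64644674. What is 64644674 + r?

Reverse of 64644674 is 47644646.
64644674 + 47644646 = 112289320

112289320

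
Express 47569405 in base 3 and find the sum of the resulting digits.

21

47569405 in base 3 is 10022111202221211.
Digit sum: 1+0+0+2+2+1+1+1+2+0+2+2+2+1+2+1+1 = 21.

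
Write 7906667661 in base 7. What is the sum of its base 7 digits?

7906667661 in base 7 is 366635365134.
Digit sum: 3+6+6+6+3+5+3+6+5+1+3+4 = 51.

51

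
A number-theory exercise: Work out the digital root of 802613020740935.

5

8+0+2+6+1+3+0+2+0+7+4+0+9+3+5 = 50
5+0 = 5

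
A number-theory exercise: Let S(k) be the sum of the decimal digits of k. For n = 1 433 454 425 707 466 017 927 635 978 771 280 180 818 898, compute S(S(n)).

First digit sum: 205.
2+0+5 = 7.

7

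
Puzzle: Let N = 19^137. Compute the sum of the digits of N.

748

19^137 = 15461204716095306750605160446470484190931382792276390424246183665661474251955413414244688412361519286054559763168051221758800060897119839208767043379041459225924109209969236339
Sum of its 176 digits: 748.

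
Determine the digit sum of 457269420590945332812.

4+5+7+2+6+9+4+2+0+5+9+0+9+4+5+3+3+2+8+1+2 = 90

90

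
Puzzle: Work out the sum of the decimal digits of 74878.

7+4+8+7+8 = 34

34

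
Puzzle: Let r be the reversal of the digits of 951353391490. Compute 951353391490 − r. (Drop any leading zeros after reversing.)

Reverse of 951353391490 is 94193353159.
951353391490 − 94193353159 = 857160038331

857160038331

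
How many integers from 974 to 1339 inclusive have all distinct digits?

138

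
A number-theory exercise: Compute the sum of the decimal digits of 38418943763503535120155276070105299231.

3+8+4+1+8+9+4+3+7+6+3+5+0+3+5+3+5+1+2+0+1+5+5+2+7+6+0+7+0+1+0+5+2+9+9+2+3+1 = 145

145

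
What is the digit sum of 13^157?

13^157 = 7746514037004662380490443660479175970190055397714700057977017348987904750979429096171534882419353567732056916203644824114616429634202557168940767124518984298812441745291260733
Sum of its 175 digits: 778.

778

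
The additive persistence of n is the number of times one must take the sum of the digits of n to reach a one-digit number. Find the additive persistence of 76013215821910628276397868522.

76013215821910628276397868522 → 127 → 10 → 1 (3 steps)

3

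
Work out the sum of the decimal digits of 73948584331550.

7+3+9+4+8+5+8+4+3+3+1+5+5+0 = 65

65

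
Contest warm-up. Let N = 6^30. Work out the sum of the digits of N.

117

6^30 = 221073919720733357899776
Sum of its 24 digits: 117.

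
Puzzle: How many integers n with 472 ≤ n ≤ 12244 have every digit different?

The integers in [472, 12244] that have every digit different: 472, 473, 475, 476, 478, 479, …, 12097, 12098.
5296 qualify.

5296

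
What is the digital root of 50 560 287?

5+0+5+6+0+2+8+7 = 33
3+3 = 6

6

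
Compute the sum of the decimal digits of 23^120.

721

23^120 = 25547024360008320034716845003257365943632624968308007978003956631070331770034737801377170772800110738892953971818279672252777842139713519289874946645982858448971201
Sum of its 164 digits: 721.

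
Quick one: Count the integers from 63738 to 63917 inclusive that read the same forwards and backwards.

1

The integers in [63738, 63917] that read the same forwards and backwards: 63836.
1 qualifies.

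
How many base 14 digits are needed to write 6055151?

6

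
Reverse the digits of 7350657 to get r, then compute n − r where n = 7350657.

Reverse of 7350657 is 7560537.
7350657 − 7560537 = -209880

-209880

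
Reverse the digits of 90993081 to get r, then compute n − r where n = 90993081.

72953172

Reverse of 90993081 is 18039909.
90993081 − 18039909 = 72953172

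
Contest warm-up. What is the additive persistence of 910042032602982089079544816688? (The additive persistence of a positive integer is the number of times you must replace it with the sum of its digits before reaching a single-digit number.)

910042032602982089079544816688 → 131 → 5 (2 steps)

2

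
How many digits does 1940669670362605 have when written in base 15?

13

1940669670362605 in base 15 is EE564120ACEDA, which has 13 digits.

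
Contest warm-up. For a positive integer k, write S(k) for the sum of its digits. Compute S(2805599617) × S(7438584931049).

3380

S(2805599617) = 2+8+0+5+5+9+9+6+1+7 = 52.
S(7438584931049) = 7+4+3+8+5+8+4+9+3+1+0+4+9 = 65.
52 · 65 = 3380.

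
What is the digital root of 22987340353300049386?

7

2+2+9+8+7+3+4+0+3+5+3+3+0+0+0+4+9+3+8+6 = 79
7+9 = 16
1+6 = 7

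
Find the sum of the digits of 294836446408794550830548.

2+9+4+8+3+6+4+4+6+4+0+8+7+9+4+5+5+0+8+3+0+5+4+8 = 116

116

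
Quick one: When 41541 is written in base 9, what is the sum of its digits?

29

41541 in base 9 is 62876.
Digit sum: 6+2+8+7+6 = 29.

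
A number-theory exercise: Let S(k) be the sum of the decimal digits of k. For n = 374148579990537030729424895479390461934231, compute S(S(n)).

19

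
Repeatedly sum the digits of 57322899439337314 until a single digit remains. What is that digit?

5+7+3+2+2+8+9+9+4+3+9+3+3+7+3+1+4 = 82
8+2 = 10
1+0 = 1

1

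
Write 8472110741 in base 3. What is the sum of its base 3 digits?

8472110741 in base 3 is 210212102202211002022.
Digit sum: 2+1+0+2+1+2+1+0+2+2+0+2+2+1+1+0+0+2+0+2+2 = 25.

25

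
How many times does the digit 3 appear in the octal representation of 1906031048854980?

1906031048854980 in base 8 is 66130315746206704.
The digit 3 appears 2 times.

2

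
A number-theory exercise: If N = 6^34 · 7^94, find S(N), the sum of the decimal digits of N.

6^34 · 7^94 = 7876953367174277158209548084431212179051301717700839838446734691201818325522723900299594624027862346235904
Sum of its 106 digits: 459.

459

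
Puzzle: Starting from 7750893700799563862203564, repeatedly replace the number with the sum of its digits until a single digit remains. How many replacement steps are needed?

2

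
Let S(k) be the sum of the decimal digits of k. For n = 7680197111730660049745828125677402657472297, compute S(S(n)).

13

First digit sum: 193.
1+9+3 = 13.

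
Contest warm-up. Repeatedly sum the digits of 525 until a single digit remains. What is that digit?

3

5+2+5 = 12
1+2 = 3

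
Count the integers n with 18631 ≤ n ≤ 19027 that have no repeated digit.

118

The integers in [18631, 19027] that have no repeated digit: 18632, 18634, 18635, 18637, 18639, 18640, …, 19026, 19027.
118 qualify.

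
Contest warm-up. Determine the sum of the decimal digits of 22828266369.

2+2+8+2+8+2+6+6+3+6+9 = 54

54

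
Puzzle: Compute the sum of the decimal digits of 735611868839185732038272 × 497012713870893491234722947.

735611868839185732038272 × 497012713870893491234722947 = 365608451287403450038290152026248391791927520627584
Sum of its 51 digits: 210.

210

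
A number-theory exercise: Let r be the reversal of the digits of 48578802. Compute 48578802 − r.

Reverse of 48578802 is 20887584.
48578802 − 20887584 = 27691218

27691218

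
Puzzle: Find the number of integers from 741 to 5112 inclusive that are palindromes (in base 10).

The integers in [741, 5112] that are palindromes (in base 10): 747, 757, 767, 777, 787, 797, …, 4994, 5005.
67 qualify.

67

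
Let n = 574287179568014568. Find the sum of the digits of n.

5+7+4+2+8+7+1+7+9+5+6+8+0+1+4+5+6+8 = 93

93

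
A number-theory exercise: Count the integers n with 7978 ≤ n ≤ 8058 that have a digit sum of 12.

5

The integers in [7978, 8058] that have a digit sum of 12: 8004, 8013, 8022, 8031, 8040.
5 qualify.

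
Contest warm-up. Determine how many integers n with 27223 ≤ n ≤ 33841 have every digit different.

1932

The integers in [27223, 33841] that have every digit different: 27301, 27304, 27305, 27306, 27308, 27309, …, 32986, 32987.
1932 qualify.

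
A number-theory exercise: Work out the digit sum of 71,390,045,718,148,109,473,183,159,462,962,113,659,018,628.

188

7+1+3+9+0+0+4+5+7+1+8+1+4+8+1+0+9+4+7+3+1+8+3+1+5+9+4+6+2+9+6+2+1+1+3+6+5+9+0+1+8+6+2+8 = 188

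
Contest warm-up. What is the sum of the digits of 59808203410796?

62

5+9+8+0+8+2+0+3+4+1+0+7+9+6 = 62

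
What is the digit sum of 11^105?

458

11^105 = 22193813979407164354224423199022080924541468040973950575246733562521125229836087036788826138225193142654907051
Sum of its 110 digits: 458.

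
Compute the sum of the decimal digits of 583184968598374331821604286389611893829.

199

5+8+3+1+8+4+9+6+8+5+9+8+3+7+4+3+3+1+8+2+1+6+0+4+2+8+6+3+8+9+6+1+1+8+9+3+8+2+9 = 199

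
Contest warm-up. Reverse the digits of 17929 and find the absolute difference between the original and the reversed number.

Reverse of 17929 is 92971.
|17929 − 92971| = 75042

75042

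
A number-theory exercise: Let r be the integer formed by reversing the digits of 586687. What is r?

Reversing 586687 gives 786685.

786685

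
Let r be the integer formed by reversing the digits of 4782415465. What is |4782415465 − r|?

862727409

Reverse of 4782415465 is 5645142874.
|4782415465 − 5645142874| = 862727409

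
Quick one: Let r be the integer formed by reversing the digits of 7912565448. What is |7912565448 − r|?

Reverse of 7912565448 is 8445652197.
|7912565448 − 8445652197| = 533086749

533086749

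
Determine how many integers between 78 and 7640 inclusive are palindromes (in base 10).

The integers in [78, 7640] that are palindromes (in base 10): 88, 99, 101, 111, 121, 131, …, 7447, 7557.
158 qualify.

158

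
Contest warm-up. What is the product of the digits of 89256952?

388800

8×9×2×5×6×9×5×2 = 388800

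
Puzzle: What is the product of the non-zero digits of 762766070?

148176

7×6×2×7×6×6×7 = 148176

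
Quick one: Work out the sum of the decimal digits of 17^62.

352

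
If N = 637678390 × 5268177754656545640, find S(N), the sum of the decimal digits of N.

102

637678390 × 5268177754656545640 = 3359403108823201026676719600
Sum of its 28 digits: 102.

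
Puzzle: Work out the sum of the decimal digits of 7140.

12

7+1+4+0 = 12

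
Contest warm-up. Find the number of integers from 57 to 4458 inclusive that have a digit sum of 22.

140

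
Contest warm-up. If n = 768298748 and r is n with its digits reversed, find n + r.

1616191615

Reverse of 768298748 is 847892867.
768298748 + 847892867 = 1616191615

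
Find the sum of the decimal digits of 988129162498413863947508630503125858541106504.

197

9+8+8+1+2+9+1+6+2+4+9+8+4+1+3+8+6+3+9+4+7+5+0+8+6+3+0+5+0+3+1+2+5+8+5+8+5+4+1+1+0+6+5+0+4 = 197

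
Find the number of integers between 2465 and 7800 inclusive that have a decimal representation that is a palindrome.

The integers in [2465, 7800] that have a decimal representation that is a palindrome: 2552, 2662, 2772, 2882, 2992, 3003, …, 7667, 7777.
53 qualify.

53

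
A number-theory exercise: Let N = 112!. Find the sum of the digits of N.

765

112! = 197450685722107402353682037275992488341277868034975337796656295094902858969771811440894224355027779366597957338237853638272334919686385621811850780464277094400000000000000000000000000
Sum of its 183 digits: 765.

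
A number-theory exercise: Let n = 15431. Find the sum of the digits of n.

1+5+4+3+1 = 14

14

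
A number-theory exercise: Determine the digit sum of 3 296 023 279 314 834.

66

3+2+9+6+0+2+3+2+7+9+3+1+4+8+3+4 = 66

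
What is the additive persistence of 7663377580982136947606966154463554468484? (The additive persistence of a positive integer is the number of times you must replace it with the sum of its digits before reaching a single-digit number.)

7663377580982136947606966154463554468484 → 205 → 7 (2 steps)

2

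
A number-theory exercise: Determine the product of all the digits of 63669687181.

15676416

6×3×6×6×9×6×8×7×1×8×1 = 15676416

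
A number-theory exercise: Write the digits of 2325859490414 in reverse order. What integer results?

Reversing 2325859490414 gives 4140949585232.

4140949585232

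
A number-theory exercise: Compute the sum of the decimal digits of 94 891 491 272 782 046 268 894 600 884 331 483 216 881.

194

9+4+8+9+1+4+9+1+2+7+2+7+8+2+0+4+6+2+6+8+8+9+4+6+0+0+8+8+4+3+3+1+4+8+3+2+1+6+8+8+1 = 194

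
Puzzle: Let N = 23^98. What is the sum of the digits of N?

23^98 = 28140248594259053674464190144725433330788505961817332110731546709305166878146184030533818796365494904033037036256044065897013653175569
Sum of its 134 digits: 565.

565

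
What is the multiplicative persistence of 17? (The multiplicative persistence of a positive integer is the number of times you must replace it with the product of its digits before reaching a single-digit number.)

17 → 7 (1 step)

1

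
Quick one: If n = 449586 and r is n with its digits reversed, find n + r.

Reverse of 449586 is 685944.
449586 + 685944 = 1135530

1135530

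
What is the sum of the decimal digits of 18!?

54

18! = 6402373705728000
Sum of its 16 digits: 54.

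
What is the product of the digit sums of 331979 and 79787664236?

2080

S(331979) = 3+3+1+9+7+9 = 32.
S(79787664236) = 7+9+7+8+7+6+6+4+2+3+6 = 65.
32 · 65 = 2080.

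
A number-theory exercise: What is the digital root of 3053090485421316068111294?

5

3+0+5+3+0+9+0+4+8+5+4+2+1+3+1+6+0+6+8+1+1+1+2+9+4 = 86
8+6 = 14
1+4 = 5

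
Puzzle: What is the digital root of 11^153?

The digital root of n equals n mod 9 (or 9 when 9 | n), so we need 11^153 mod 9.
11^153 ≡ 8 (mod 9), so the digital root is 8.

8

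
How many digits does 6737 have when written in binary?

13

6737 in base 2 is 1101001010001, which has 13 digits.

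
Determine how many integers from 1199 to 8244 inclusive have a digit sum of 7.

The integers in [1199, 8244] that have a digit sum of 7: 1204, 1213, 1222, 1231, 1240, 1303, …, 6100, 7000.
71 qualify.

71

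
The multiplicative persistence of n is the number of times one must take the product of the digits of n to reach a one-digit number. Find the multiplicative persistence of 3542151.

2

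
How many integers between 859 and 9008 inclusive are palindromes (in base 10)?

The integers in [859, 9008] that are palindromes (in base 10): 868, 878, 888, 898, 909, 919, …, 8888, 8998.
94 qualify.

94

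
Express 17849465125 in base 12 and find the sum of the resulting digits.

17849465125 in base 12 is 35618BB6B1.
Digit sum: 3+5+6+1+8+11+11+6+11+1 = 63.

63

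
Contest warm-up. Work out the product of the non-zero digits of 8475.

8×4×7×5 = 1120

1120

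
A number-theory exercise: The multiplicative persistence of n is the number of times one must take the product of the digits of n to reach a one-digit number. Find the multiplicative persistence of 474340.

474340 → 0 (1 step)

1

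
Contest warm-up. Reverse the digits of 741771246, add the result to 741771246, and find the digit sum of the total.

51

Reversal of 741771246 is 642177147; 741771246 + 642177147 = 1383948393.
Digit sum of 1383948393: 1+3+8+3+9+4+8+3+9+3 = 51.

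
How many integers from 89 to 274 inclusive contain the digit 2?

The integers in [89, 274] that contain the digit 2: 92, 102, 112, 120, 121, 122, …, 273, 274.
95 qualify.

95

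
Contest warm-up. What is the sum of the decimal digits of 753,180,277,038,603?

60

7+5+3+1+8+0+2+7+7+0+3+8+6+0+3 = 60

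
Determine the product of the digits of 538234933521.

2332800

5×3×8×2×3×4×9×3×3×5×2×1 = 2332800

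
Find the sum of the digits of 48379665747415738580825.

122

4+8+3+7+9+6+6+5+7+4+7+4+1+5+7+3+8+5+8+0+8+2+5 = 122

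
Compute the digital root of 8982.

9

8+9+8+2 = 27
2+7 = 9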